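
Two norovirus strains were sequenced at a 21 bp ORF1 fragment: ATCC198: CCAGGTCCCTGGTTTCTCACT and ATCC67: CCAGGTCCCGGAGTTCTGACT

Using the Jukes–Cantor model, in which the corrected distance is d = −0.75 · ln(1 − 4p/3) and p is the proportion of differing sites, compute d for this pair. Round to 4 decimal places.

Mismatches occur at site 10 (T/G), site 12 (G/A), site 13 (T/G), site 18 (C/G).
p = 4/21 = 0.190476.
d = −0.75 · ln(1 − (4/3)·0.190476) = −0.75 · ln(0.746032) = −0.75 · (-0.292987) = 0.2197.

0.2197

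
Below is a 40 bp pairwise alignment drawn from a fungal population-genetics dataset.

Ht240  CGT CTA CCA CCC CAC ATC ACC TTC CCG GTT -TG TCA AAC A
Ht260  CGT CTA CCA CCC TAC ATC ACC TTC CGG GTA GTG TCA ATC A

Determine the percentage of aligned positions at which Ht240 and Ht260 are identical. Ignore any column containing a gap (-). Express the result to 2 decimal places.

89.74%

Excluding the 1 gap column leaves 39 comparable sites.
The sequences differ at positions 13 (C/T), 26 (C/G), 30 (T/A), 38 (A/T).
35 of the 39 comparable sites match, so the percent identity is 35/39 × 100 = 89.74%.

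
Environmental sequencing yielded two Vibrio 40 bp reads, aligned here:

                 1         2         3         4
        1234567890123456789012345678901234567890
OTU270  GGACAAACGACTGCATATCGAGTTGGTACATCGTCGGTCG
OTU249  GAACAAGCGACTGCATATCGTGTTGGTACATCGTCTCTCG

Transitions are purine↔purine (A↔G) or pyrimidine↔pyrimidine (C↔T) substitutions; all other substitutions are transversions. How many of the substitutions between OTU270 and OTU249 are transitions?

2

Differing sites — 2:G/A (Ti); 7:A/G (Ti); 21:A/T (Tv); 36:G/T (Tv); 37:G/C (Tv).
Of the 5 differences, 2 transitions and 3 transversions, so the answer is 2.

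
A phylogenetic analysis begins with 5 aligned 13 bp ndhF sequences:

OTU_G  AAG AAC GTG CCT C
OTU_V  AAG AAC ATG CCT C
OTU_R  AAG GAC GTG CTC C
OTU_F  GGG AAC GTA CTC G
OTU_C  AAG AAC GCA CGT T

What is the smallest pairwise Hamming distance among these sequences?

Pairwise Hamming distances:
  OTU_G vs OTU_V: 1
  OTU_G vs OTU_R: 3
  OTU_G vs OTU_F: 6
  OTU_G vs OTU_C: 4
  OTU_V vs OTU_R: 4
  OTU_V vs OTU_F: 7
  OTU_V vs OTU_C: 5
  OTU_R vs OTU_F: 5
  OTU_R vs OTU_C: 6
  OTU_F vs OTU_C: 6
The smallest is 1, between OTU_G and OTU_V.

1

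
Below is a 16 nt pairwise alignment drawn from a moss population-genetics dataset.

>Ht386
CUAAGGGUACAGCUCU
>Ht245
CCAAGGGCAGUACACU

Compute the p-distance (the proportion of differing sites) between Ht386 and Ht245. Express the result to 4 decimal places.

0.3750

Differing sites — 2:U/C; 8:U/C; 10:C/G; 11:A/U; 12:G/A; 14:U/A.
There are 6 differences over 16 sites, so p = 6/16 = 0.3750.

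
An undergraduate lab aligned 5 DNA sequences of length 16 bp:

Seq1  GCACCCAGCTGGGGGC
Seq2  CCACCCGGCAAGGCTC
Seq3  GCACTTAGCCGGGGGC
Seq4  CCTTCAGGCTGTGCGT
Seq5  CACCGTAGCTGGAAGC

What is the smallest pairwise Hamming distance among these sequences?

Pairwise Hamming distances:
  Seq1 vs Seq2: 6
  Seq1 vs Seq3: 3
  Seq1 vs Seq4: 8
  Seq1 vs Seq5: 7
  Seq2 vs Seq3: 8
  Seq2 vs Seq4: 8
  Seq2 vs Seq5: 10
  Seq3 vs Seq4: 10
  Seq3 vs Seq5: 7
  Seq4 vs Seq5: 10
The smallest is 3, between Seq1 and Seq3.

3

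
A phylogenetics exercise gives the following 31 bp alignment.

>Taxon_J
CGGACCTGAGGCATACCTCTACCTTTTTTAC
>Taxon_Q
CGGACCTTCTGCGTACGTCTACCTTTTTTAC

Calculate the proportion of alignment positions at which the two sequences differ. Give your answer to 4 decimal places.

0.1613

Mismatches occur at site 8 (G/T), site 9 (A/C), site 10 (G/T), site 13 (A/G), site 17 (C/G).
There are 5 differences over 31 sites, so p = 5/31 = 0.1613.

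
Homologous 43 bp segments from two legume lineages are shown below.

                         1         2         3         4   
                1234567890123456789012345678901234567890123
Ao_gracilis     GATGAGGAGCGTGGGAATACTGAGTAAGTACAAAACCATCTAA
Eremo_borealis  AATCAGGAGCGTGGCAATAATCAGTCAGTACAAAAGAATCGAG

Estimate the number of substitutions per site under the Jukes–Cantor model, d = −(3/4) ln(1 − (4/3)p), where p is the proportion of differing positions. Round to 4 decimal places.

Mismatches occur at site 1 (G/A), site 4 (G/C), site 15 (G/C), site 20 (C/A), site 22 (G/C), site 26 (A/C), site 36 (C/G), site 37 (C/A), site 41 (T/G), site 43 (A/G).
p = 10/43 = 0.232558.
d = −0.75 · ln(1 − (4/3)·0.232558) = −0.75 · ln(0.689923) = −0.75 · (-0.371175) = 0.2784.

0.2784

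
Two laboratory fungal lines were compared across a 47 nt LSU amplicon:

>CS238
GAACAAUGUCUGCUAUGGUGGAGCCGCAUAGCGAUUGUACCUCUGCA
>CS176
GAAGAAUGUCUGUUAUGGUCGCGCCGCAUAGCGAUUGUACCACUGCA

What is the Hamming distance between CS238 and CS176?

5

Mismatches occur at site 4 (C→G), site 13 (C→U), site 20 (G→C), site 22 (A→C), site 42 (U→A).
That gives 5 mismatches out of 47 aligned sites, so the Hamming distance is 5.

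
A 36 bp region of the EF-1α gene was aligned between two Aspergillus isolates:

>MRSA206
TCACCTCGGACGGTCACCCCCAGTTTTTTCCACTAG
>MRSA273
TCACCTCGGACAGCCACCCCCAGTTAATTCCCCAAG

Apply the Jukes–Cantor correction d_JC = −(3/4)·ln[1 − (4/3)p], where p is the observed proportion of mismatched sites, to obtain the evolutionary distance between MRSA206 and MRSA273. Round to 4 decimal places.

Differing sites — 12:G/A; 14:T/C; 26:T/A; 27:T/A; 32:A/C; 34:T/A.
p = 6/36 = 0.166667.
d = −0.75 · ln(1 − (4/3)·0.166667) = −0.75 · ln(0.777777) = −0.75 · (-0.251315) = 0.1885.

0.1885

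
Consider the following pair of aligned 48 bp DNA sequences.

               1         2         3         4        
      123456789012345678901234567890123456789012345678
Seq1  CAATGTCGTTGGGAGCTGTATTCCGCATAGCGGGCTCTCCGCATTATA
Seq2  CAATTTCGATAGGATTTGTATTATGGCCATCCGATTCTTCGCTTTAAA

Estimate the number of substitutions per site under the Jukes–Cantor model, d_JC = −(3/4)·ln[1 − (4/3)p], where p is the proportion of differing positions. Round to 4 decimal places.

0.4793

Mismatches occur at site 5 (G→T), site 9 (T→A), site 11 (G→A), site 15 (G→T), site 16 (C→T), site 23 (C→A), site 24 (C→T), site 26 (C→G), site 27 (A→C), site 28 (T→C), site 30 (G→T), site 32 (G→C), site 34 (G→A), site 35 (C→T), site 39 (C→T), site 43 (A→T), site 47 (T→A).
p = 17/48 = 0.354167.
d = −0.75 · ln(1 − (4/3)·0.354167) = −0.75 · ln(0.527777) = −0.75 · (-0.639081) = 0.4793.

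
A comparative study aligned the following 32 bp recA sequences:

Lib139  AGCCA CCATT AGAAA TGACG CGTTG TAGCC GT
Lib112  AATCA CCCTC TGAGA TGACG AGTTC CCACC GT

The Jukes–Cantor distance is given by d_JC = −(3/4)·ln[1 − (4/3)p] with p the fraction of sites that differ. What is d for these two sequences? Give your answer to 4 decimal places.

Differing sites — 2:G/A; 3:C/T; 8:A/C; 10:T/C; 11:A/T; 14:A/G; 21:C/A; 25:G/C; 26:T/C; 27:A/C; 28:G/A.
p = 11/32 = 0.343750.
d = −0.75 · ln(1 − (4/3)·0.343750) = −0.75 · ln(0.541667) = −0.75 · (-0.613104) = 0.4598.

0.4598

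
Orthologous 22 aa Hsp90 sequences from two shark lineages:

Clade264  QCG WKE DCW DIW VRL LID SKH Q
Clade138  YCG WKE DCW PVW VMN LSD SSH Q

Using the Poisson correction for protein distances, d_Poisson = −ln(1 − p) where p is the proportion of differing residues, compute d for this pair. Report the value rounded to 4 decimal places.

Mismatches occur at site 1 (Q→Y), site 10 (D→P), site 11 (I→V), site 14 (R→M), site 15 (L→N), site 17 (I→S), site 20 (K→S).
p = 7/22 = 0.318182.
d = −ln(1 − 0.318182) = −ln(0.681818) = 0.3830.

0.3830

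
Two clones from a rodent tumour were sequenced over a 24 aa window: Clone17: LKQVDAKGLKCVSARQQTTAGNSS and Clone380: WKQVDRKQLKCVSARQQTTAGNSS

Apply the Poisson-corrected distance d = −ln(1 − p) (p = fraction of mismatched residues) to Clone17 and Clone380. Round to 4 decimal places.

Differing sites — 1:L/W; 6:A/R; 8:G/Q.
p = 3/24 = 0.125000.
d = −ln(1 − 0.125000) = −ln(0.875000) = 0.1335.

0.1335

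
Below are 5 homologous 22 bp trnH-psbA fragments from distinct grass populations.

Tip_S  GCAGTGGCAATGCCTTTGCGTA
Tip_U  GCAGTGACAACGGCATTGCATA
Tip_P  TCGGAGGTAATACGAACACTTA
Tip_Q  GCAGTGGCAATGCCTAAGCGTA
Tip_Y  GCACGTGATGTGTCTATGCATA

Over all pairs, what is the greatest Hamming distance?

15

Pairwise Hamming distances:
  Tip_S vs Tip_U: 5
  Tip_S vs Tip_P: 11
  Tip_S vs Tip_Q: 2
  Tip_S vs Tip_Y: 9
  Tip_U vs Tip_P: 13
  Tip_U vs Tip_Q: 7
  Tip_U vs Tip_Y: 11
  Tip_P vs Tip_Q: 10
  Tip_P vs Tip_Y: 15
  Tip_Q vs Tip_Y: 9
The largest is 15, between Tip_P and Tip_Y.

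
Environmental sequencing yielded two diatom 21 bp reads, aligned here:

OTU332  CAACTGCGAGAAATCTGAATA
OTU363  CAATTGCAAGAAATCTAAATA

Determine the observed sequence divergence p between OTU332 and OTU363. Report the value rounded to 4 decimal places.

Mismatches occur at site 4 (C→T), site 8 (G→A), site 17 (G→A).
There are 3 differences over 21 sites, so p = 3/21 = 0.1429.

0.1429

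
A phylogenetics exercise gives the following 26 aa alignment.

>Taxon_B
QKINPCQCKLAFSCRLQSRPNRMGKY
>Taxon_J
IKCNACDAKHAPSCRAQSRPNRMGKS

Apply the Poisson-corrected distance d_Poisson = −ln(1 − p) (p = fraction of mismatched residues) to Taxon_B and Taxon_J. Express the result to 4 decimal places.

0.4249

The sequences differ at positions 1 (Q/I), 3 (I/C), 5 (P/A), 7 (Q/D), 8 (C/A), 10 (L/H), 12 (F/P), 16 (L/A), 26 (Y/S).
p = 9/26 = 0.346154.
d = −ln(1 − 0.346154) = −ln(0.653846) = 0.4249.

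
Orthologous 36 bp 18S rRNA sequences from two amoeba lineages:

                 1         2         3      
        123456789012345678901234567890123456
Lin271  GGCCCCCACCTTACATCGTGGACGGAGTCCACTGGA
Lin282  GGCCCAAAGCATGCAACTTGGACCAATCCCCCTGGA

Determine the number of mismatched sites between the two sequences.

12

The sequences differ at positions 6 (C/A), 7 (C/A), 9 (C/G), 11 (T/A), 13 (A/G), 16 (T/A), 18 (G/T), 24 (G/C), 25 (G/A), 27 (G/T), 28 (T/C), 31 (A/C).
That gives 12 mismatches out of 36 aligned sites, so the Hamming distance is 12.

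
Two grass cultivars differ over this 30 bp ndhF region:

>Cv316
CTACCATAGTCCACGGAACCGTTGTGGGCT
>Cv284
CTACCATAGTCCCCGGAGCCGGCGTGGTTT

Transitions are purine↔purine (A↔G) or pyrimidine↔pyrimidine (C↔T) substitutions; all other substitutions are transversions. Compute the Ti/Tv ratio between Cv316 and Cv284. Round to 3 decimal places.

The sequences differ at positions 13 (A/C, transversion), 18 (A/G, transition), 22 (T/G, transversion), 23 (T/C, transition), 28 (G/T, transversion), 29 (C/T, transition).
Of the 6 differences, 3 transitions and 3 transversions, so Ti/Tv = 3/3 = 1.000.

1.000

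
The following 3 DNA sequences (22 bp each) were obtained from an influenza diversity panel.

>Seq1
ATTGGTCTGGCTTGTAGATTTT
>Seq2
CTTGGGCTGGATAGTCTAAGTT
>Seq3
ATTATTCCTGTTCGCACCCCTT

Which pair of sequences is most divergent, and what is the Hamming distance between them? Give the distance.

Pairwise Hamming distances:
  Seq1 vs Seq2: 8
  Seq1 vs Seq3: 11
  Seq2 vs Seq3: 14
The largest is 14, between Seq2 and Seq3.

14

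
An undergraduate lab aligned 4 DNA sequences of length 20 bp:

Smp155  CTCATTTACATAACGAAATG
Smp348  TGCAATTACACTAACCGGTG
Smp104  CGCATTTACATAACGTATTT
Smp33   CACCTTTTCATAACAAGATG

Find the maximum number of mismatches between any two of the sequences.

11

Pairwise Hamming distances:
  Smp155 vs Smp348: 10
  Smp155 vs Smp104: 4
  Smp155 vs Smp33: 5
  Smp348 vs Smp104: 10
  Smp348 vs Smp33: 11
  Smp104 vs Smp33: 8
The largest is 11, between Smp348 and Smp33.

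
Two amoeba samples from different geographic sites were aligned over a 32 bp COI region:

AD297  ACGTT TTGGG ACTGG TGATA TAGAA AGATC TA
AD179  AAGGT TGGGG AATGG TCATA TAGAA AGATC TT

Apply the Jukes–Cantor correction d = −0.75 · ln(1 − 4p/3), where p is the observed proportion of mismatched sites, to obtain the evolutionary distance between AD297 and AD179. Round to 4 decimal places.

The sequences differ at positions 2 (C/A), 4 (T/G), 7 (T/G), 12 (C/A), 17 (G/C), 32 (A/T).
p = 6/32 = 0.187500.
d = −0.75 · ln(1 − (4/3)·0.187500) = −0.75 · ln(0.750000) = −0.75 · (-0.287682) = 0.2158.

0.2158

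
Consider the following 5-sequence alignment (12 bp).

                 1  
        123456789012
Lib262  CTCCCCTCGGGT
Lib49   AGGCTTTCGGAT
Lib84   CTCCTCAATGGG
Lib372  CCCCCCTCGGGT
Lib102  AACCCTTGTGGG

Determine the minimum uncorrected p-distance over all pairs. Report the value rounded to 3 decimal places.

0.083

Pairwise Hamming distances:
  Lib262 vs Lib49: 6
  Lib262 vs Lib84: 5
  Lib262 vs Lib372: 1
  Lib262 vs Lib102: 6
  Lib49 vs Lib84: 9
  Lib49 vs Lib372: 6
  Lib49 vs Lib102: 7
  Lib84 vs Lib372: 6
  Lib84 vs Lib102: 6
  Lib372 vs Lib102: 6
The smallest is 1 mismatch, between Lib262 and Lib372; p = 1/12 = 0.083.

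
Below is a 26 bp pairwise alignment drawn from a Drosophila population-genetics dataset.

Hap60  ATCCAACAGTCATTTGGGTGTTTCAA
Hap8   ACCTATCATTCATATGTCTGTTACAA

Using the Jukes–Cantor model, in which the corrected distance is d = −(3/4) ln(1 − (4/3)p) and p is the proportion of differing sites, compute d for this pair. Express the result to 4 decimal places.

The sequences differ at positions 2 (T/C), 4 (C/T), 6 (A/T), 9 (G/T), 14 (T/A), 17 (G/T), 18 (G/C), 23 (T/A).
p = 8/26 = 0.307692.
d = −0.75 · ln(1 − (4/3)·0.307692) = −0.75 · ln(0.589744) = −0.75 · (-0.528067) = 0.3961.

0.3961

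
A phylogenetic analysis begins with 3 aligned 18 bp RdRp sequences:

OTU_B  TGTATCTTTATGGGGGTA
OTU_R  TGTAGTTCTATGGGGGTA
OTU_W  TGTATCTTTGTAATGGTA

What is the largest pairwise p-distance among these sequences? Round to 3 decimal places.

0.389

Pairwise Hamming distances:
  OTU_B vs OTU_R: 3
  OTU_B vs OTU_W: 4
  OTU_R vs OTU_W: 7
The largest is 7 mismatches, between OTU_R and OTU_W; p = 7/18 = 0.389.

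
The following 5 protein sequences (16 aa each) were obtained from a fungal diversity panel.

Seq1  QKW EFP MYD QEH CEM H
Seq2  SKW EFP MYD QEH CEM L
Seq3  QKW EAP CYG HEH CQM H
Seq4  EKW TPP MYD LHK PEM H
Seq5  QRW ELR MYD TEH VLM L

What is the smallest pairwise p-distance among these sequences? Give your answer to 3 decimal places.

Pairwise Hamming distances:
  Seq1 vs Seq2: 2
  Seq1 vs Seq3: 5
  Seq1 vs Seq4: 7
  Seq1 vs Seq5: 7
  Seq2 vs Seq3: 7
  Seq2 vs Seq4: 8
  Seq2 vs Seq5: 7
  Seq3 vs Seq4: 10
  Seq3 vs Seq5: 9
  Seq4 vs Seq5: 11
The smallest is 2 mismatches, between Seq1 and Seq2; p = 2/16 = 0.125.

0.125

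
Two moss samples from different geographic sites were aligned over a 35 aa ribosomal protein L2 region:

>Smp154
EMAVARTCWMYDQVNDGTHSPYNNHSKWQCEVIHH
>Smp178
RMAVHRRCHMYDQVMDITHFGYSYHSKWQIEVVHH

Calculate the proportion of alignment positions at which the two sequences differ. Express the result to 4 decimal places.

Differing sites — 1:E/R; 5:A/H; 7:T/R; 9:W/H; 15:N/M; 17:G/I; 20:S/F; 21:P/G; 23:N/S; 24:N/Y; 30:C/I; 33:I/V.
There are 12 differences over 35 sites, so p = 12/35 = 0.3429.

0.3429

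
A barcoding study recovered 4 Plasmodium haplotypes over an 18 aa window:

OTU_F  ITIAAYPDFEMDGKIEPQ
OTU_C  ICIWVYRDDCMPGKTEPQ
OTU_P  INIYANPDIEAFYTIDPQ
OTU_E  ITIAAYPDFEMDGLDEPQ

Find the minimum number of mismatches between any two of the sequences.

Pairwise Hamming distances:
  OTU_F vs OTU_C: 8
  OTU_F vs OTU_P: 9
  OTU_F vs OTU_E: 2
  OTU_C vs OTU_P: 13
  OTU_C vs OTU_E: 9
  OTU_P vs OTU_E: 10
The smallest is 2, between OTU_F and OTU_E.

2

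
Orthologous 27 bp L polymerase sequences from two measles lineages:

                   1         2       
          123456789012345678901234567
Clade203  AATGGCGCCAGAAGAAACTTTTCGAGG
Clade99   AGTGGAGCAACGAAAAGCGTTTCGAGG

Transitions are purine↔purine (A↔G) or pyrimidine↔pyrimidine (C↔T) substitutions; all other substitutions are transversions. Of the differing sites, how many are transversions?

4

Differing sites — 2:A/G (Ti); 6:C/A (Tv); 9:C/A (Tv); 11:G/C (Tv); 12:A/G (Ti); 14:G/A (Ti); 17:A/G (Ti); 19:T/G (Tv).
Of the 8 differences, 4 transitions and 4 transversions, so the answer is 4.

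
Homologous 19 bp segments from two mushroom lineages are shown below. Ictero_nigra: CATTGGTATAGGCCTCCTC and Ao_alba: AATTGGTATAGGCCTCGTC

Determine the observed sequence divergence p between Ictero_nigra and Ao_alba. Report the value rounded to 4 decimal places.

0.1053

Mismatches occur at site 1 (C→A), site 17 (C→G).
There are 2 differences over 19 sites, so p = 2/19 = 0.1053.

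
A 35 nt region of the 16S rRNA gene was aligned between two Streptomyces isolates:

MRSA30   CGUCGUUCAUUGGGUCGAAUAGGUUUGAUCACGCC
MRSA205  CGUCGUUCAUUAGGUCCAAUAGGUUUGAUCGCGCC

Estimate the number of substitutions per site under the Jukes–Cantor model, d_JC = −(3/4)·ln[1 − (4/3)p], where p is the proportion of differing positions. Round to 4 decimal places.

The sequences differ at positions 12 (G/A), 17 (G/C), 31 (A/G).
p = 3/35 = 0.085714.
d = −0.75 · ln(1 − (4/3)·0.085714) = −0.75 · ln(0.885715) = −0.75 · (-0.121360) = 0.0910.

0.0910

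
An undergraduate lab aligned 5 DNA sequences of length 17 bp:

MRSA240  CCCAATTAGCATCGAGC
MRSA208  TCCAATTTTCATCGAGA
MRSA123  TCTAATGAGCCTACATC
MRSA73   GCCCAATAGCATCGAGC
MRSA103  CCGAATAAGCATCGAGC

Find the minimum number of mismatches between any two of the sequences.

2

Pairwise Hamming distances:
  MRSA240 vs MRSA208: 4
  MRSA240 vs MRSA123: 7
  MRSA240 vs MRSA73: 3
  MRSA240 vs MRSA103: 2
  MRSA208 vs MRSA123: 9
  MRSA208 vs MRSA73: 6
  MRSA208 vs MRSA103: 6
  MRSA123 vs MRSA73: 9
  MRSA123 vs MRSA103: 7
  MRSA73 vs MRSA103: 5
The smallest is 2, between MRSA240 and MRSA103.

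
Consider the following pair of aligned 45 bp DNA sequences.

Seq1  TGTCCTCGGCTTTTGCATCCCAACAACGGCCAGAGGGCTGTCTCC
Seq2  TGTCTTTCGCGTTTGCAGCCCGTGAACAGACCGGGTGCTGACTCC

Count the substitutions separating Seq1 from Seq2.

14

Differing sites — 5:C/T; 7:C/T; 8:G/C; 11:T/G; 18:T/G; 22:A/G; 23:A/T; 24:C/G; 28:G/A; 30:C/A; 32:A/C; 34:A/G; 36:G/T; 41:T/A.
That gives 14 mismatches out of 45 aligned sites, so the Hamming distance is 14.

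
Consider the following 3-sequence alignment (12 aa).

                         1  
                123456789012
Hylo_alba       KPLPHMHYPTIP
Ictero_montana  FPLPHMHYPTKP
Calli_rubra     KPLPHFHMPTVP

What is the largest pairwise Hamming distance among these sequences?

4

Pairwise Hamming distances:
  Hylo_alba vs Ictero_montana: 2
  Hylo_alba vs Calli_rubra: 3
  Ictero_montana vs Calli_rubra: 4
The largest is 4, between Ictero_montana and Calli_rubra.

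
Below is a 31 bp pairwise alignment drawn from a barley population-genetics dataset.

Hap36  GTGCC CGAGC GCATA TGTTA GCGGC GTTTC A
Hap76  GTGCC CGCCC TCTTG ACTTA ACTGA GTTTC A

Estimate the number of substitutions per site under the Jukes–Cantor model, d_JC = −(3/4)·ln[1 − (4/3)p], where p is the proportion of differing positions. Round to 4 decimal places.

Differing sites — 8:A/C; 9:G/C; 11:G/T; 13:A/T; 15:A/G; 16:T/A; 17:G/C; 21:G/A; 23:G/T; 25:C/A.
p = 10/31 = 0.322581.
d = −0.75 · ln(1 − (4/3)·0.322581) = −0.75 · ln(0.569892) = −0.75 · (-0.562308) = 0.4217.

0.4217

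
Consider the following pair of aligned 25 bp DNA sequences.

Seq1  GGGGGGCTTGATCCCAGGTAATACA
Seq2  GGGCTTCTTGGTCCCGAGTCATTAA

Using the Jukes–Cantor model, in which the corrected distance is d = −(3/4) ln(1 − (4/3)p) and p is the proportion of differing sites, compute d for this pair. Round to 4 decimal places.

0.4904

Differing sites — 4:G/C; 5:G/T; 6:G/T; 11:A/G; 16:A/G; 17:G/A; 20:A/C; 23:A/T; 24:C/A.
p = 9/25 = 0.360000.
d = −0.75 · ln(1 − (4/3)·0.360000) = −0.75 · ln(0.520000) = −0.75 · (-0.653926) = 0.4904.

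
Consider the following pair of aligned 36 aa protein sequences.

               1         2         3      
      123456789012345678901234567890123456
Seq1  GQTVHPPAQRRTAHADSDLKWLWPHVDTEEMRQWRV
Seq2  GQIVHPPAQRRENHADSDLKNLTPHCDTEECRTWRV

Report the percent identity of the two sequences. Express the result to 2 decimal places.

77.78%

Differing sites — 3:T/I; 12:T/E; 13:A/N; 21:W/N; 23:W/T; 26:V/C; 31:M/C; 33:Q/T.
28 of the 36 sites match, so the percent identity is 28/36 × 100 = 77.78%.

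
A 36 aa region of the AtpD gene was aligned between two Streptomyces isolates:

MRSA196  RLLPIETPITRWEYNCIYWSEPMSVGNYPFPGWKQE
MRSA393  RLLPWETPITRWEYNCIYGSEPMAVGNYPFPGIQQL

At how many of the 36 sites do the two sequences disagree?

6

Mismatches occur at site 5 (I↔W), site 19 (W↔G), site 24 (S↔A), site 33 (W↔I), site 34 (K↔Q), site 36 (E↔L).
That gives 6 mismatches out of 36 aligned sites, so the Hamming distance is 6.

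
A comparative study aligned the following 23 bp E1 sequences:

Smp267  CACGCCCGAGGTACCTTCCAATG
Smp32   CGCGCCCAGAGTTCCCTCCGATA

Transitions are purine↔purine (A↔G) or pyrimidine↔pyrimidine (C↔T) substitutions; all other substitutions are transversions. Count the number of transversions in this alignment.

Mismatches occur at site 2 (A↔G, transition), site 8 (G↔A, transition), site 9 (A↔G, transition), site 10 (G↔A, transition), site 13 (A↔T, transversion), site 16 (T↔C, transition), site 20 (A↔G, transition), site 23 (G↔A, transition).
Of the 8 differences, 7 transitions and 1 transversion, so the answer is 1.

1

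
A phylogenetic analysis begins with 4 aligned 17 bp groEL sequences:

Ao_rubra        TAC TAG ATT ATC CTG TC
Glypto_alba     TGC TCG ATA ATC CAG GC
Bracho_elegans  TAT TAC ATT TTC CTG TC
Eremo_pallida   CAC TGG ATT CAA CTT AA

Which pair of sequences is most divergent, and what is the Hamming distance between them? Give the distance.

Pairwise Hamming distances:
  Ao_rubra vs Glypto_alba: 5
  Ao_rubra vs Bracho_elegans: 3
  Ao_rubra vs Eremo_pallida: 8
  Glypto_alba vs Bracho_elegans: 8
  Glypto_alba vs Eremo_pallida: 11
  Bracho_elegans vs Eremo_pallida: 10
The largest is 11, between Glypto_alba and Eremo_pallida.

11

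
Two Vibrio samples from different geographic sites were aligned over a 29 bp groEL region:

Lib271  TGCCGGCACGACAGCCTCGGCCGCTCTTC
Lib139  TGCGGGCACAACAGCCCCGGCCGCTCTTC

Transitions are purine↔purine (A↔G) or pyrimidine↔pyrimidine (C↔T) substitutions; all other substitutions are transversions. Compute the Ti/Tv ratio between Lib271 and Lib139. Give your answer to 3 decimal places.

Mismatches occur at site 4 (C→G, transversion), site 10 (G→A, transition), site 17 (T→C, transition).
Of the 3 differences, 2 transitions and 1 transversion, so Ti/Tv = 2/1 = 2.000.

2.000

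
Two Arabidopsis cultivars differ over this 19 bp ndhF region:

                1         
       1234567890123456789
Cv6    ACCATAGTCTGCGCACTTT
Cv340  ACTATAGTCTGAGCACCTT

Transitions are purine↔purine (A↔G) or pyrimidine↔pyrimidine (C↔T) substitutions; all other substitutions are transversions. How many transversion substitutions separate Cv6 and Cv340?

The sequences differ at positions 3 (C/T, transition), 12 (C/A, transversion), 17 (T/C, transition).
Of the 3 differences, 2 transitions and 1 transversion, so the answer is 1.

1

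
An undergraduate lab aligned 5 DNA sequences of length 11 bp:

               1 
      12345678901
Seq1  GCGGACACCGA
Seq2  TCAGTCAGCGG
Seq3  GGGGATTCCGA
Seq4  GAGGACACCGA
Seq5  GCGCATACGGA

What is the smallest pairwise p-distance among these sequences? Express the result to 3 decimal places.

Pairwise Hamming distances:
  Seq1 vs Seq2: 5
  Seq1 vs Seq3: 3
  Seq1 vs Seq4: 1
  Seq1 vs Seq5: 3
  Seq2 vs Seq3: 8
  Seq2 vs Seq4: 6
  Seq2 vs Seq5: 8
  Seq3 vs Seq4: 3
  Seq3 vs Seq5: 4
  Seq4 vs Seq5: 4
The smallest is 1 mismatch, between Seq1 and Seq4; p = 1/11 = 0.091.

0.091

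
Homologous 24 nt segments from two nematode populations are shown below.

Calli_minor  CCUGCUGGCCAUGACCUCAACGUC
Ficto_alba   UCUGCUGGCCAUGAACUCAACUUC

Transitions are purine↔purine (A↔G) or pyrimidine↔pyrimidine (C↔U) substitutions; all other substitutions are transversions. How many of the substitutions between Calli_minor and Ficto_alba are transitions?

1

Differing sites — 1:C/U (Ti); 15:C/A (Tv); 22:G/U (Tv).
Of the 3 differences, 1 transition and 2 transversions, so the answer is 1.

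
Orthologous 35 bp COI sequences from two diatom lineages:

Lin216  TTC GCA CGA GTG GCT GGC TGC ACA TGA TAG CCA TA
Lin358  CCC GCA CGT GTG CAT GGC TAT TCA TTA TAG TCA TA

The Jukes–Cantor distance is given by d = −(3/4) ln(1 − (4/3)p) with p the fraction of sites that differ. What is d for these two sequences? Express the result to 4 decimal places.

Differing sites — 1:T/C; 2:T/C; 9:A/T; 13:G/C; 14:C/A; 20:G/A; 21:C/T; 22:A/T; 26:G/T; 31:C/T.
p = 10/35 = 0.285714.
d = −0.75 · ln(1 − (4/3)·0.285714) = −0.75 · ln(0.619048) = −0.75 · (-0.479572) = 0.3597.

0.3597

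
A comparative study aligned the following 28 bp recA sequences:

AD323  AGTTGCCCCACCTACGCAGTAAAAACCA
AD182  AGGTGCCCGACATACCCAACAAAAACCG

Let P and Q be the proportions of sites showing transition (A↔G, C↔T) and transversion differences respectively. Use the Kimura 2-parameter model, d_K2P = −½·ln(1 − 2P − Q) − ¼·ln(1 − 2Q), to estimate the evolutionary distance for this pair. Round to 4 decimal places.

0.3050

Mismatches occur at site 3 (T/G, transversion), site 9 (C/G, transversion), site 12 (C/A, transversion), site 16 (G/C, transversion), site 19 (G/A, transition), site 20 (T/C, transition), site 28 (A/G, transition).
Of the 7 differences, 3 transitions and 4 transversions over 28 sites: P = 3/28 = 0.107143, Q = 4/28 = 0.142857.
d = −0.5·ln(0.642857) − 0.25·ln(0.714286) = −0.5·(-0.441833) − 0.25·(-0.336472) = 0.3050.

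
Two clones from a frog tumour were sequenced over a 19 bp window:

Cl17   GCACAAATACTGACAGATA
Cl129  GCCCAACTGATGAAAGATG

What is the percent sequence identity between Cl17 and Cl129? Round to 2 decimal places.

The sequences differ at positions 3 (A/C), 7 (A/C), 9 (A/G), 10 (C/A), 14 (C/A), 19 (A/G).
13 of the 19 sites match, so the percent identity is 13/19 × 100 = 68.42%.

68.42%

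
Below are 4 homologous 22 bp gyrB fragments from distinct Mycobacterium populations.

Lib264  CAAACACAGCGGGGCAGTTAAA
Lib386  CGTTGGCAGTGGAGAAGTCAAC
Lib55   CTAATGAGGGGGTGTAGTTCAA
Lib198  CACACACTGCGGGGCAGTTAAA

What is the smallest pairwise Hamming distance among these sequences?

Pairwise Hamming distances:
  Lib264 vs Lib386: 10
  Lib264 vs Lib55: 9
  Lib264 vs Lib198: 2
  Lib386 vs Lib55: 12
  Lib386 vs Lib198: 11
  Lib55 vs Lib198: 10
The smallest is 2, between Lib264 and Lib198.

2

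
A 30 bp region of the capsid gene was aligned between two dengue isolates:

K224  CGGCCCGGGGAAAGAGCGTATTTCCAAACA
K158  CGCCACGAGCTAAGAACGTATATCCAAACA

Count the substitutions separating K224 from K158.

Mismatches occur at site 3 (G/C), site 5 (C/A), site 8 (G/A), site 10 (G/C), site 11 (A/T), site 16 (G/A), site 22 (T/A).
That gives 7 mismatches out of 30 aligned sites, so the Hamming distance is 7.

7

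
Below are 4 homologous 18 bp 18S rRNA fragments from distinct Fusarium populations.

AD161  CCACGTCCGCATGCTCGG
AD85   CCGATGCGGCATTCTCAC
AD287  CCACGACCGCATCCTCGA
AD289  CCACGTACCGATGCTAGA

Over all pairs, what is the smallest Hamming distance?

Pairwise Hamming distances:
  AD161 vs AD85: 8
  AD161 vs AD287: 3
  AD161 vs AD289: 5
  AD85 vs AD287: 8
  AD85 vs AD289: 12
  AD287 vs AD289: 6
The smallest is 3, between AD161 and AD287.

3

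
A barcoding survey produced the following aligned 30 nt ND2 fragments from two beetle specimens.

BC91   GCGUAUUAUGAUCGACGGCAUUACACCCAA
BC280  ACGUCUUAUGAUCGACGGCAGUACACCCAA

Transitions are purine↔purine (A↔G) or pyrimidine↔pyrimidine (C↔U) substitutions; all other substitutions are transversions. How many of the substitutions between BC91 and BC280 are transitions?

The sequences differ at positions 1 (G/A, transition), 5 (A/C, transversion), 21 (U/G, transversion).
Of the 3 differences, 1 transition and 2 transversions, so the answer is 1.

1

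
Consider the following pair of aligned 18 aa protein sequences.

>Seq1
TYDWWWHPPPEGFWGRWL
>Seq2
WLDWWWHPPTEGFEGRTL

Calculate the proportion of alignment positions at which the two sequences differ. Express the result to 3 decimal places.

Mismatches occur at site 1 (T/W), site 2 (Y/L), site 10 (P/T), site 14 (W/E), site 17 (W/T).
There are 5 differences over 18 sites, so p = 5/18 = 0.278.

0.278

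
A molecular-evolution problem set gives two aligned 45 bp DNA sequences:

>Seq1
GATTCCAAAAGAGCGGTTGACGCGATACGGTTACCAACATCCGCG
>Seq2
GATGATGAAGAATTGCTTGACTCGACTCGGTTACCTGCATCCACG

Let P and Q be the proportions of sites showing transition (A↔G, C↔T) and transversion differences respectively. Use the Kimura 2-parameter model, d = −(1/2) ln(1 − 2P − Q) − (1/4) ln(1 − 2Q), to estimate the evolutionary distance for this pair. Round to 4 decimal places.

Mismatches occur at site 4 (T→G, transversion), site 5 (C→A, transversion), site 6 (C→T, transition), site 7 (A→G, transition), site 10 (A→G, transition), site 11 (G→A, transition), site 13 (G→T, transversion), site 14 (C→T, transition), site 16 (G→C, transversion), site 22 (G→T, transversion), site 26 (T→C, transition), site 27 (A→T, transversion), site 36 (A→T, transversion), site 37 (A→G, transition), site 43 (G→A, transition).
Of the 15 differences, 8 transitions and 7 transversions over 45 sites: P = 8/45 = 0.177778, Q = 7/45 = 0.155556.
d = −0.5·ln(0.488888) − 0.25·ln(0.688888) = −0.5·(-0.715622) − 0.25·(-0.372677) = 0.4510.

0.4510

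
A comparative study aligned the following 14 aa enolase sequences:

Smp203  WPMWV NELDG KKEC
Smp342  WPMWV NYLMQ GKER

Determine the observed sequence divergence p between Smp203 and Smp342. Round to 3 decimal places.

Mismatches occur at site 7 (E→Y), site 9 (D→M), site 10 (G→Q), site 11 (K→G), site 14 (C→R).
There are 5 differences over 14 sites, so p = 5/14 = 0.357.

0.357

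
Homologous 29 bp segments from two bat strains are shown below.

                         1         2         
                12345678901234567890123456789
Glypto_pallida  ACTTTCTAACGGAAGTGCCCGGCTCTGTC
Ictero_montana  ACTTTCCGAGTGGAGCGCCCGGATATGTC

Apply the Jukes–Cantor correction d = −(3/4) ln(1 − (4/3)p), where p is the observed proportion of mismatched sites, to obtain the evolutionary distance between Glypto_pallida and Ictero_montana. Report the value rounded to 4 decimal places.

Differing sites — 7:T/C; 8:A/G; 10:C/G; 11:G/T; 13:A/G; 16:T/C; 23:C/A; 25:C/A.
p = 8/29 = 0.275862.
d = −0.75 · ln(1 − (4/3)·0.275862) = −0.75 · ln(0.632184) = −0.75 · (-0.458575) = 0.3439.

0.3439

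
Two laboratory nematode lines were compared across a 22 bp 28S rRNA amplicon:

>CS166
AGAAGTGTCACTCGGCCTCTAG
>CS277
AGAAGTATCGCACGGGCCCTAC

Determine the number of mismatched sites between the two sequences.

6

The sequences differ at positions 7 (G/A), 10 (A/G), 12 (T/A), 16 (C/G), 18 (T/C), 22 (G/C).
That gives 6 mismatches out of 22 aligned sites, so the Hamming distance is 6.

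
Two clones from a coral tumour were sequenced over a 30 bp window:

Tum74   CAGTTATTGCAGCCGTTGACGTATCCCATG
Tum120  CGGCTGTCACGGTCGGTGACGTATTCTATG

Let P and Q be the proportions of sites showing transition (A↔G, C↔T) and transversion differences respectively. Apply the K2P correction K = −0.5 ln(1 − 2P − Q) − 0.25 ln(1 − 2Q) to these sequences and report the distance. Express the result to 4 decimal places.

The sequences differ at positions 2 (A/G, transition), 4 (T/C, transition), 6 (A/G, transition), 8 (T/C, transition), 9 (G/A, transition), 11 (A/G, transition), 13 (C/T, transition), 16 (T/G, transversion), 25 (C/T, transition), 27 (C/T, transition).
Of the 10 differences, 9 transitions and 1 transversion over 30 sites: P = 9/30 = 0.300000, Q = 1/30 = 0.033333.
d = −0.5·ln(0.366667) − 0.25·ln(0.933334) = −0.5·(-1.003301) − 0.25·(-0.068992) = 0.5189.

0.5189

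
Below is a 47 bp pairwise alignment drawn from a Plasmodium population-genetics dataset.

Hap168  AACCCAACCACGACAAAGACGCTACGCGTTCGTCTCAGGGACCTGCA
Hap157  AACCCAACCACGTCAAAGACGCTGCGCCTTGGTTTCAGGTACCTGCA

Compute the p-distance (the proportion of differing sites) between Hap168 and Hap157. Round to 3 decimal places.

0.128

The sequences differ at positions 13 (A/T), 24 (A/G), 28 (G/C), 31 (C/G), 34 (C/T), 40 (G/T).
There are 6 differences over 47 sites, so p = 6/47 = 0.128.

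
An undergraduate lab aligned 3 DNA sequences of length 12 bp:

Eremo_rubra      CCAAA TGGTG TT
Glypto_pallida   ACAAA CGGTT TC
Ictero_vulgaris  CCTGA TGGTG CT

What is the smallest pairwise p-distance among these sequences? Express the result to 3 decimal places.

Pairwise Hamming distances:
  Eremo_rubra vs Glypto_pallida: 4
  Eremo_rubra vs Ictero_vulgaris: 3
  Glypto_pallida vs Ictero_vulgaris: 7
The smallest is 3 mismatches, between Eremo_rubra and Ictero_vulgaris; p = 3/12 = 0.250.

0.250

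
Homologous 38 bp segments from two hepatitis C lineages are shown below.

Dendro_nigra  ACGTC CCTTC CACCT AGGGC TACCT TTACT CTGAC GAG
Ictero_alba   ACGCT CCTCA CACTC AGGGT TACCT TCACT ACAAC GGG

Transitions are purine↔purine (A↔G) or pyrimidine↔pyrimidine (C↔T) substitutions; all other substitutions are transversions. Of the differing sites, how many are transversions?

2

The sequences differ at positions 4 (T/C, transition), 5 (C/T, transition), 9 (T/C, transition), 10 (C/A, transversion), 14 (C/T, transition), 15 (T/C, transition), 20 (C/T, transition), 27 (T/C, transition), 31 (C/A, transversion), 32 (T/C, transition), 33 (G/A, transition), 37 (A/G, transition).
Of the 12 differences, 10 transitions and 2 transversions, so the answer is 2.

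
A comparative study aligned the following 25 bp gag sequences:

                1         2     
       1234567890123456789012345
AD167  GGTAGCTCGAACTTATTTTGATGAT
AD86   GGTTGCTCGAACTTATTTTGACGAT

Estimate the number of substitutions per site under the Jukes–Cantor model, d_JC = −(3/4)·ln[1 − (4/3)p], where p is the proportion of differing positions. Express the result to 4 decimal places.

0.0846

The sequences differ at positions 4 (A/T), 22 (T/C).
p = 2/25 = 0.080000.
d = −0.75 · ln(1 − (4/3)·0.080000) = −0.75 · ln(0.893333) = −0.75 · (-0.112796) = 0.0846.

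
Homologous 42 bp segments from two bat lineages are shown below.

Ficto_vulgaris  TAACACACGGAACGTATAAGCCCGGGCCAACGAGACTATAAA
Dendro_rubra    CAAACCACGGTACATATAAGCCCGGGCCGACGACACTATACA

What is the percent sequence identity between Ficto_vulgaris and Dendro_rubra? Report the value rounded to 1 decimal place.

81.0%

Mismatches occur at site 1 (T↔C), site 4 (C↔A), site 5 (A↔C), site 11 (A↔T), site 14 (G↔A), site 29 (A↔G), site 34 (G↔C), site 41 (A↔C).
34 of the 42 sites match, so the percent identity is 34/42 × 100 = 81.0%.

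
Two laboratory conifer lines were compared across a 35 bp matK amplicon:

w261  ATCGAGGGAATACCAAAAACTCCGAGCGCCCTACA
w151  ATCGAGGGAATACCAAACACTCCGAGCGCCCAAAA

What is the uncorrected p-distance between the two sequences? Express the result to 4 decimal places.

0.0857

Mismatches occur at site 18 (A/C), site 32 (T/A), site 34 (C/A).
There are 3 differences over 35 sites, so p = 3/35 = 0.0857.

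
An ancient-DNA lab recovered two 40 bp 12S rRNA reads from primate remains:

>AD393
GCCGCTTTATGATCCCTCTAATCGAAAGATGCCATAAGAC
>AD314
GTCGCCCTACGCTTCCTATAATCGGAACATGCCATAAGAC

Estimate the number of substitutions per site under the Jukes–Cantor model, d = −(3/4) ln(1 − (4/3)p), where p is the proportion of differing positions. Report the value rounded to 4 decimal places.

Differing sites — 2:C/T; 6:T/C; 7:T/C; 10:T/C; 12:A/C; 14:C/T; 18:C/A; 25:A/G; 28:G/C.
p = 9/40 = 0.225000.
d = −0.75 · ln(1 − (4/3)·0.225000) = −0.75 · ln(0.700000) = −0.75 · (-0.356675) = 0.2675.

0.2675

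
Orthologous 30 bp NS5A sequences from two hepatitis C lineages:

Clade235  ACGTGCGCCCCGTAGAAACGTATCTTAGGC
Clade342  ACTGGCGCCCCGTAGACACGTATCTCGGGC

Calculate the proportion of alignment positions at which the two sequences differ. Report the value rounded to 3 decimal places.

Differing sites — 3:G/T; 4:T/G; 17:A/C; 26:T/C; 27:A/G.
There are 5 differences over 30 sites, so p = 5/30 = 0.167.

0.167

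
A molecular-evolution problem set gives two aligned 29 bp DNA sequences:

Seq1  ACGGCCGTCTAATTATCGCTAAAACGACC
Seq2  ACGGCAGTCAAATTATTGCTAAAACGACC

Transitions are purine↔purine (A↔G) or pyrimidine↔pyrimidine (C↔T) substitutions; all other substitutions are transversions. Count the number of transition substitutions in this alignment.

The sequences differ at positions 6 (C/A, transversion), 10 (T/A, transversion), 17 (C/T, transition).
Of the 3 differences, 1 transition and 2 transversions, so the answer is 1.

1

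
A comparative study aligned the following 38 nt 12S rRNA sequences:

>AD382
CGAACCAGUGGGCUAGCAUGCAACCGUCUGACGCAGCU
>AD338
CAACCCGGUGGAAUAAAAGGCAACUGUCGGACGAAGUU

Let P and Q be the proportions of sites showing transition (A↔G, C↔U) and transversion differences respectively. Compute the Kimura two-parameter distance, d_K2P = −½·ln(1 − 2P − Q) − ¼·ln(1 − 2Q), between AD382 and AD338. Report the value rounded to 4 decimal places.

0.4158

Differing sites — 2:G/A (Ti); 4:A/C (Tv); 7:A/G (Ti); 12:G/A (Ti); 13:C/A (Tv); 16:G/A (Ti); 17:C/A (Tv); 19:U/G (Tv); 25:C/U (Ti); 29:U/G (Tv); 34:C/A (Tv); 37:C/U (Ti).
Of the 12 differences, 6 transitions and 6 transversions over 38 sites: P = 6/38 = 0.157895, Q = 6/38 = 0.157895.
d = −0.5·ln(0.526315) − 0.25·ln(0.684210) = −0.5·(-0.641855) − 0.25·(-0.379490) = 0.4158.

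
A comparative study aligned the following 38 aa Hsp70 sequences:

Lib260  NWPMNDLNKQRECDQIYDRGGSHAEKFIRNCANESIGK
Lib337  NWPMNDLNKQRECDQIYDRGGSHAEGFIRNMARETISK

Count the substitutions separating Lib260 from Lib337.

Mismatches occur at site 26 (K↔G), site 31 (C↔M), site 33 (N↔R), site 35 (S↔T), site 37 (G↔S).
That gives 5 mismatches out of 38 aligned sites, so the Hamming distance is 5.

5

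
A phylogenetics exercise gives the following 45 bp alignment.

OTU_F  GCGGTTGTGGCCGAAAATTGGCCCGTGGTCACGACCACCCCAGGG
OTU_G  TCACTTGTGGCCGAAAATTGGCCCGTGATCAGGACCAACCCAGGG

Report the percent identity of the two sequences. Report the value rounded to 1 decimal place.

Mismatches occur at site 1 (G→T), site 3 (G→A), site 4 (G→C), site 28 (G→A), site 32 (C→G), site 38 (C→A).
39 of the 45 sites match, so the percent identity is 39/45 × 100 = 86.7%.

86.7%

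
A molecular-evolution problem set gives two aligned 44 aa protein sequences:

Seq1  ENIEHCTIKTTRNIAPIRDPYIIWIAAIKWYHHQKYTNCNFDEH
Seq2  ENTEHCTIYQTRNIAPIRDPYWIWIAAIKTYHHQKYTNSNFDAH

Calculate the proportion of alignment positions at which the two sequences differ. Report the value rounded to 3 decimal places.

0.159

Mismatches occur at site 3 (I→T), site 9 (K→Y), site 10 (T→Q), site 22 (I→W), site 30 (W→T), site 39 (C→S), site 43 (E→A).
There are 7 differences over 44 sites, so p = 7/44 = 0.159.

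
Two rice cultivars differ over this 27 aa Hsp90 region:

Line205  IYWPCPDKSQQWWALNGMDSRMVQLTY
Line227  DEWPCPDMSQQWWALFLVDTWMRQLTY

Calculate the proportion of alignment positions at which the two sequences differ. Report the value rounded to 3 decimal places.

0.333

Mismatches occur at site 1 (I↔D), site 2 (Y↔E), site 8 (K↔M), site 16 (N↔F), site 17 (G↔L), site 18 (M↔V), site 20 (S↔T), site 21 (R↔W), site 23 (V↔R).
There are 9 differences over 27 sites, so p = 9/27 = 0.333.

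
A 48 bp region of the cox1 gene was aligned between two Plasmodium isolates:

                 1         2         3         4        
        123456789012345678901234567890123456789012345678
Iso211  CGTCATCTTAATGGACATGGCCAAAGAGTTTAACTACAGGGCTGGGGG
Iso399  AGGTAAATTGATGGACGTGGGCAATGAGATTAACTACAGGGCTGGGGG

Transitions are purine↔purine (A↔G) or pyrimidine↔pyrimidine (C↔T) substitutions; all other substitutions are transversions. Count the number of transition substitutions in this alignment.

3

The sequences differ at positions 1 (C/A, transversion), 3 (T/G, transversion), 4 (C/T, transition), 6 (T/A, transversion), 7 (C/A, transversion), 10 (A/G, transition), 17 (A/G, transition), 21 (C/G, transversion), 25 (A/T, transversion), 29 (T/A, transversion).
Of the 10 differences, 3 transitions and 7 transversions, so the answer is 3.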